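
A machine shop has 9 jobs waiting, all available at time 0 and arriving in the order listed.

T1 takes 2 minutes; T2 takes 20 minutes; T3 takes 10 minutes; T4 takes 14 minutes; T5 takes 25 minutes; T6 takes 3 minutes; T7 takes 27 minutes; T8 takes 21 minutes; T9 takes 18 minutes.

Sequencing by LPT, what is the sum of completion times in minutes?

894

LPT (decreasing processing time): T7 T5 T8 T2 T9 T4 T3 T6 T1.
T7: 0→27
T5: 27→52
T8: 52→73
T2: 73→93
T9: 93→111
T4: 111→125
T3: 125→135
T6: 135→138
T1: 138→140
Sum = 27+52+73+93+111+125+135+138+140 = 894.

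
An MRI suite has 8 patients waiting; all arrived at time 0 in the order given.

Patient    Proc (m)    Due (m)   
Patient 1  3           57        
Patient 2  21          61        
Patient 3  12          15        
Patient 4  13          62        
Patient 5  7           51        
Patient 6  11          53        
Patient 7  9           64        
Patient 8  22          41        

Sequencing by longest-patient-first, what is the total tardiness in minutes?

188

LPT (decreasing processing time): Patient 8 Patient 2 Patient 4 Patient 3 Patient 6 Patient 7 Patient 5 Patient 1.
Patient 8: 0→22, due 41, tardiness 0
Patient 2: 22→43, due 61, tardiness 0
Patient 4: 43→56, due 62, tardiness 0
Patient 3: 56→68, due 15, tardiness 53
Patient 6: 68→79, due 53, tardiness 26
Patient 7: 79→88, due 64, tardiness 24
Patient 5: 88→95, due 51, tardiness 44
Patient 1: 95→98, due 57, tardiness 41
Sum = 0+0+0+53+26+24+44+41 = 188.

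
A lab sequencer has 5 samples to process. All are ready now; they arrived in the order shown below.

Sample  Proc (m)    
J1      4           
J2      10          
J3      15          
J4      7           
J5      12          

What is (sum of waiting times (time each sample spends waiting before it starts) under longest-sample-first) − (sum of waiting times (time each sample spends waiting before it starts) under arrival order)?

40

LPT (decreasing processing time): J3 J5 J2 J4 J1.
J3: waits 0, runs 0→15
J5: waits 15, runs 15→27
J2: waits 27, runs 27→37
J4: waits 37, runs 37→44
J1: waits 44, runs 44→48
Sum = 0+15+27+37+44 = 123.
FIFO (arrival order): J1 J2 J3 J4 J5.
J1: waits 0, runs 0→4
J2: waits 4, runs 4→14
J3: waits 14, runs 14→29
J4: waits 29, runs 29→36
J5: waits 36, runs 36→48
Sum = 0+4+14+29+36 = 83.
Difference = 123 − 83 = 40.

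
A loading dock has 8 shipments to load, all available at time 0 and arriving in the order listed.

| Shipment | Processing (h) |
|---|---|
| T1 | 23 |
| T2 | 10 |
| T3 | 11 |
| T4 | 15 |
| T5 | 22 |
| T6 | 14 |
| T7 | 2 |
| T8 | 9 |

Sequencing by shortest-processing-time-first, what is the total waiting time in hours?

SPT (increasing processing time): T7 T8 T2 T3 T6 T4 T5 T1.
T7: waits 0, runs 0→2
T8: waits 2, runs 2→11
T2: waits 11, runs 11→21
T3: waits 21, runs 21→32
T6: waits 32, runs 32→46
T4: waits 46, runs 46→61
T5: waits 61, runs 61→83
T1: waits 83, runs 83→106
Sum = 0+2+11+21+32+46+61+83 = 256.

256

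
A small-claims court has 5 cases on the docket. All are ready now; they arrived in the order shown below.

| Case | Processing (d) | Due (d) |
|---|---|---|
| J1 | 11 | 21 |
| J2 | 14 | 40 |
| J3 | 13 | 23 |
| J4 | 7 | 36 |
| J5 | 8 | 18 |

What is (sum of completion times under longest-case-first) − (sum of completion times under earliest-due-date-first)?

27

LPT (decreasing processing time): J2 J3 J1 J5 J4.
J2: 0→14
J3: 14→27
J1: 27→38
J5: 38→46
J4: 46→53
Sum = 14+27+38+46+53 = 178.
EDD (increasing due date): J5 J1 J3 J4 J2.
J5: 0→8
J1: 8→19
J3: 19→32
J4: 32→39
J2: 39→53
Sum = 8+19+32+39+53 = 151.
Difference = 178 − 151 = 27.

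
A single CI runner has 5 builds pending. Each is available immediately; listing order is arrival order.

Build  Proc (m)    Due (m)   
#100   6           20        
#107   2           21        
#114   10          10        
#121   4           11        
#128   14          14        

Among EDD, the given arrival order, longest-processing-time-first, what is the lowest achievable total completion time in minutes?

EDD (increasing due date): #114 #121 #128 #100 #107.
#114: 0→10
#121: 10→14
#128: 14→28
#100: 28→34
#107: 34→36
Sum = 10+14+28+34+36 = 122.
FIFO (arrival order): #100 #107 #114 #121 #128.
#100: 0→6
#107: 6→8
#114: 8→18
#121: 18→22
#128: 22→36
Sum = 6+8+18+22+36 = 90.
LPT (decreasing processing time): #128 #114 #100 #121 #107.
#128: 0→14
#114: 14→24
#100: 24→30
#121: 30→34
#107: 34→36
Sum = 14+24+30+34+36 = 138.
EDD 122, FIFO 90, LPT 138 → minimum 90.

90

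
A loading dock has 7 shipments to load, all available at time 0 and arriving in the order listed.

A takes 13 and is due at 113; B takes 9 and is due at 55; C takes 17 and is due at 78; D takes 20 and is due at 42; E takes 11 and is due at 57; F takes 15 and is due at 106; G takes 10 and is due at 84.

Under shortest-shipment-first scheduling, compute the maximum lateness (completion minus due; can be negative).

53

SPT (increasing processing time): B G E A F C D.
B: 0→9, due 55, lateness -46
G: 9→19, due 84, lateness -65
E: 19→30, due 57, lateness -27
A: 30→43, due 113, lateness -70
F: 43→58, due 106, lateness -48
C: 58→75, due 78, lateness -3
D: 75→95, due 42, lateness 53
Maximum = 53.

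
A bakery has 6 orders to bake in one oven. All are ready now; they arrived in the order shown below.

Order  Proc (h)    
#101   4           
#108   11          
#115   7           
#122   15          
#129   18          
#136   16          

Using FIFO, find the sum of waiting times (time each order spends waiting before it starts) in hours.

FIFO (arrival order): #101 #108 #115 #122 #129 #136.
#101: waits 0, runs 0→4
#108: waits 4, runs 4→15
#115: waits 15, runs 15→22
#122: waits 22, runs 22→37
#129: waits 37, runs 37→55
#136: waits 55, runs 55→71
Sum = 0+4+15+22+37+55 = 133.

133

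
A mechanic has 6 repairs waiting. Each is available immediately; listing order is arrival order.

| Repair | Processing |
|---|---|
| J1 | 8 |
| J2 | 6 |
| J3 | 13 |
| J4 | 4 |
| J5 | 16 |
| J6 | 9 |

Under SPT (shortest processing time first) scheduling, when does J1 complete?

SPT (increasing processing time): J4 J2 J1 J6 J3 J5.
J4: 0→4
J2: 4→10
J1: 10→18

18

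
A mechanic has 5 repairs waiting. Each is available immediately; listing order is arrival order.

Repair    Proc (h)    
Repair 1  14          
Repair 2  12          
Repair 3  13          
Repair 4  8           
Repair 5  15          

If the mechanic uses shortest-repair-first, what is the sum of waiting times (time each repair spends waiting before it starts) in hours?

SPT (increasing processing time): Repair 4 Repair 2 Repair 3 Repair 1 Repair 5.
Repair 4: waits 0, runs 0→8
Repair 2: waits 8, runs 8→20
Repair 3: waits 20, runs 20→33
Repair 1: waits 33, runs 33→47
Repair 5: waits 47, runs 47→62
Sum = 0+8+20+33+47 = 108.

108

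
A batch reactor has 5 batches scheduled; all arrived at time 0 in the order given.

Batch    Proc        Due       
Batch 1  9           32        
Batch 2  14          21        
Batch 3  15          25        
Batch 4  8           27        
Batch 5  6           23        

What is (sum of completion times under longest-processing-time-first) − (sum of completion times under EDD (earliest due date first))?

LPT (decreasing processing time): Batch 3 Batch 2 Batch 1 Batch 4 Batch 5.
Batch 3: 0→15
Batch 2: 15→29
Batch 1: 29→38
Batch 4: 38→46
Batch 5: 46→52
Sum = 15+29+38+46+52 = 180.
EDD (increasing due date): Batch 2 Batch 5 Batch 3 Batch 4 Batch 1.
Batch 2: 0→14
Batch 5: 14→20
Batch 3: 20→35
Batch 4: 35→43
Batch 1: 43→52
Sum = 14+20+35+43+52 = 164.
Difference = 180 − 164 = 16.

16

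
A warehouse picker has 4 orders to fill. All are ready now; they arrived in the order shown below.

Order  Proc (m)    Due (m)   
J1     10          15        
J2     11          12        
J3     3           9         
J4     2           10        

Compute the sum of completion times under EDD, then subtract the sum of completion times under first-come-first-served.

-31

EDD (increasing due date): J3 J4 J2 J1.
J3: 0→3
J4: 3→5
J2: 5→16
J1: 16→26
Sum = 3+5+16+26 = 50.
FIFO (arrival order): J1 J2 J3 J4.
J1: 0→10
J2: 10→21
J3: 21→24
J4: 24→26
Sum = 10+21+24+26 = 81.
Difference = 50 − 81 = -31.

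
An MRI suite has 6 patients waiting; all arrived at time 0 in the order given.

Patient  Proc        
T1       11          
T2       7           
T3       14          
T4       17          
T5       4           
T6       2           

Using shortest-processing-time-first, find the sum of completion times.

138

SPT (increasing processing time): T6 T5 T2 T1 T3 T4.
T6: 0→2
T5: 2→6
T2: 6→13
T1: 13→24
T3: 24→38
T4: 38→55
Sum = 2+6+13+24+38+55 = 138.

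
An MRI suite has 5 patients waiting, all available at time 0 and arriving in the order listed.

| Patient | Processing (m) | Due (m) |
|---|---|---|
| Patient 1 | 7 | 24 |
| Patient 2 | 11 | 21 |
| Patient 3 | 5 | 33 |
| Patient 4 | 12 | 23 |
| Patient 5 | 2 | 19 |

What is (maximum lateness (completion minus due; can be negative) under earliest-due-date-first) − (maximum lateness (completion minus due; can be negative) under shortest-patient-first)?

EDD (increasing due date): Patient 5 Patient 2 Patient 4 Patient 1 Patient 3.
Patient 5: 0→2, due 19, lateness -17
Patient 2: 2→13, due 21, lateness -8
Patient 4: 13→25, due 23, lateness 2
Patient 1: 25→32, due 24, lateness 8
Patient 3: 32→37, due 33, lateness 4
Maximum = 8.
SPT (increasing processing time): Patient 5 Patient 3 Patient 1 Patient 2 Patient 4.
Patient 5: 0→2, due 19, lateness -17
Patient 3: 2→7, due 33, lateness -26
Patient 1: 7→14, due 24, lateness -10
Patient 2: 14→25, due 21, lateness 4
Patient 4: 25→37, due 23, lateness 14
Maximum = 14.
Difference = 8 − 14 = -6.

-6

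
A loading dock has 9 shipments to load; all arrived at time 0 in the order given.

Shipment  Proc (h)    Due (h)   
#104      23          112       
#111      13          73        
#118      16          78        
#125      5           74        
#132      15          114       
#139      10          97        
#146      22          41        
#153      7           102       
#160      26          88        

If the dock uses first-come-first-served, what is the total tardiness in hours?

121

FIFO (arrival order): #104 #111 #118 #125 #132 #139 #146 #153 #160.
#104: 0→23, due 112, tardiness 0
#111: 23→36, due 73, tardiness 0
#118: 36→52, due 78, tardiness 0
#125: 52→57, due 74, tardiness 0
#132: 57→72, due 114, tardiness 0
#139: 72→82, due 97, tardiness 0
#146: 82→104, due 41, tardiness 63
#153: 104→111, due 102, tardiness 9
#160: 111→137, due 88, tardiness 49
Sum = 0+0+0+0+0+0+63+9+49 = 121.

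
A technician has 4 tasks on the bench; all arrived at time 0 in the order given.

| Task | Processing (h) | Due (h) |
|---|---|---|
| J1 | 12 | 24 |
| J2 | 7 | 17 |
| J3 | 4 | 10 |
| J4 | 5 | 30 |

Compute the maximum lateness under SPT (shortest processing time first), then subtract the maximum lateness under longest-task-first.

-14

SPT (increasing processing time): J3 J4 J2 J1.
J3: 0→4, due 10, lateness -6
J4: 4→9, due 30, lateness -21
J2: 9→16, due 17, lateness -1
J1: 16→28, due 24, lateness 4
Maximum = 4.
LPT (decreasing processing time): J1 J2 J4 J3.
J1: 0→12, due 24, lateness -12
J2: 12→19, due 17, lateness 2
J4: 19→24, due 30, lateness -6
J3: 24→28, due 10, lateness 18
Maximum = 18.
Difference = 4 − 18 = -14.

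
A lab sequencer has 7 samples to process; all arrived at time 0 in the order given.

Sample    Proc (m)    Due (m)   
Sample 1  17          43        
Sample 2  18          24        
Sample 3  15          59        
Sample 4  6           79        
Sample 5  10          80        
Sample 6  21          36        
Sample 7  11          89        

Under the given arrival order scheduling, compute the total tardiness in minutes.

71

FIFO (arrival order): Sample 1 Sample 2 Sample 3 Sample 4 Sample 5 Sample 6 Sample 7.
Sample 1: 0→17, due 43, tardiness 0
Sample 2: 17→35, due 24, tardiness 11
Sample 3: 35→50, due 59, tardiness 0
Sample 4: 50→56, due 79, tardiness 0
Sample 5: 56→66, due 80, tardiness 0
Sample 6: 66→87, due 36, tardiness 51
Sample 7: 87→98, due 89, tardiness 9
Sum = 0+11+0+0+0+51+9 = 71.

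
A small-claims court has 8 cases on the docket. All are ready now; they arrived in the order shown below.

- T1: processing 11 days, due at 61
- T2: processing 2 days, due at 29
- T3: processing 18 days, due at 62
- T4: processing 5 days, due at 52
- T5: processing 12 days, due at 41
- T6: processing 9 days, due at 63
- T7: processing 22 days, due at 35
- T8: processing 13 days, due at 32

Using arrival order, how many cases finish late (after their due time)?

FIFO (arrival order): T1 T2 T3 T4 T5 T6 T7 T8.
T1: 0→11, due 61, tardiness 0
T2: 11→13, due 29, tardiness 0
T3: 13→31, due 62, tardiness 0
T4: 31→36, due 52, tardiness 0
T5: 36→48, due 41, tardiness 7
T6: 48→57, due 63, tardiness 0
T7: 57→79, due 35, tardiness 44
T8: 79→92, due 32, tardiness 60
Late cases: 3.

3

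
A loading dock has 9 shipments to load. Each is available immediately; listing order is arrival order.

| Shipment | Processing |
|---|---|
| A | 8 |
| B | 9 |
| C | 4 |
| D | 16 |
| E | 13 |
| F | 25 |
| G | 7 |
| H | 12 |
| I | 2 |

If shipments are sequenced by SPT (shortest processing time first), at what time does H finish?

SPT (increasing processing time): I C G A B H E D F.
I: 0→2
C: 2→6
G: 6→13
A: 13→21
B: 21→30
H: 30→42

42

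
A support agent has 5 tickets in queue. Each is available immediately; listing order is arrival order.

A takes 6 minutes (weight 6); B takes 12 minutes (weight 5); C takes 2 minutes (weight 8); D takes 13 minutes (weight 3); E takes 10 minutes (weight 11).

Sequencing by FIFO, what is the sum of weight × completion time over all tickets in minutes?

FIFO (arrival order): A B C D E.
A: finishes 6, weight 6, w·C = 36
B: finishes 18, weight 5, w·C = 90
C: finishes 20, weight 8, w·C = 160
D: finishes 33, weight 3, w·C = 99
E: finishes 43, weight 11, w·C = 473
Sum = 36+90+160+99+473 = 858.

858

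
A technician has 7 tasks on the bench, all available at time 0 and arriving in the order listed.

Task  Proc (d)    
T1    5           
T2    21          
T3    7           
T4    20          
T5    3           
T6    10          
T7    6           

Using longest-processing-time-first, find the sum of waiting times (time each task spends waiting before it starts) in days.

304

LPT (decreasing processing time): T2 T4 T6 T3 T7 T1 T5.
T2: waits 0, runs 0→21
T4: waits 21, runs 21→41
T6: waits 41, runs 41→51
T3: waits 51, runs 51→58
T7: waits 58, runs 58→64
T1: waits 64, runs 64→69
T5: waits 69, runs 69→72
Sum = 0+21+41+51+58+64+69 = 304.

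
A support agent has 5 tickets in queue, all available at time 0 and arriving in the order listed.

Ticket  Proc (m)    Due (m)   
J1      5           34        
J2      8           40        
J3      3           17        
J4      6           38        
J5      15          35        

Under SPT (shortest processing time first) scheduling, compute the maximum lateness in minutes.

SPT (increasing processing time): J3 J1 J4 J2 J5.
J3: 0→3, due 17, lateness -14
J1: 3→8, due 34, lateness -26
J4: 8→14, due 38, lateness -24
J2: 14→22, due 40, lateness -18
J5: 22→37, due 35, lateness 2
Maximum = 2.

2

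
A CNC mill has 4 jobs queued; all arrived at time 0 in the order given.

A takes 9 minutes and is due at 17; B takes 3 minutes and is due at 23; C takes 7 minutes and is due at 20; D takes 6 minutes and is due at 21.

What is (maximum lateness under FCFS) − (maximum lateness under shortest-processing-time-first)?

FIFO (arrival order): A B C D.
A: 0→9, due 17, lateness -8
B: 9→12, due 23, lateness -11
C: 12→19, due 20, lateness -1
D: 19→25, due 21, lateness 4
Maximum = 4.
SPT (increasing processing time): B D C A.
B: 0→3, due 23, lateness -20
D: 3→9, due 21, lateness -12
C: 9→16, due 20, lateness -4
A: 16→25, due 17, lateness 8
Maximum = 8.
Difference = 4 − 8 = -4.

-4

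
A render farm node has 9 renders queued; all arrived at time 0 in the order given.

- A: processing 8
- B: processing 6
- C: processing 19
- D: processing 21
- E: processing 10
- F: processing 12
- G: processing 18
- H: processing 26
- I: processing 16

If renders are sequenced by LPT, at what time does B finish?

136

LPT (decreasing processing time): H D C G I F E A B.
H: 0→26
D: 26→47
C: 47→66
G: 66→84
I: 84→100
F: 100→112
E: 112→122
A: 122→130
B: 130→136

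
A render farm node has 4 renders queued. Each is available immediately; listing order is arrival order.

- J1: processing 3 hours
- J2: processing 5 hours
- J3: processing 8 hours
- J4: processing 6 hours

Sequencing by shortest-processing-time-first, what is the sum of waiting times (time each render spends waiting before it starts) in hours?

SPT (increasing processing time): J1 J2 J4 J3.
J1: waits 0, runs 0→3
J2: waits 3, runs 3→8
J4: waits 8, runs 8→14
J3: waits 14, runs 14→22
Sum = 0+3+8+14 = 25.

25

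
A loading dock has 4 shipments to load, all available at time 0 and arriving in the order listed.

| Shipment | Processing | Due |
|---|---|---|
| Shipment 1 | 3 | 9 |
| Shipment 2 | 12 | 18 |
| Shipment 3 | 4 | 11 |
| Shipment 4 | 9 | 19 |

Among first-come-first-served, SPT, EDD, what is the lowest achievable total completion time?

54

FIFO (arrival order): Shipment 1 Shipment 2 Shipment 3 Shipment 4.
Shipment 1: 0→3
Shipment 2: 3→15
Shipment 3: 15→19
Shipment 4: 19→28
Sum = 3+15+19+28 = 65.
SPT (increasing processing time): Shipment 1 Shipment 3 Shipment 4 Shipment 2.
Shipment 1: 0→3
Shipment 3: 3→7
Shipment 4: 7→16
Shipment 2: 16→28
Sum = 3+7+16+28 = 54.
EDD (increasing due date): Shipment 1 Shipment 3 Shipment 2 Shipment 4.
Shipment 1: 0→3
Shipment 3: 3→7
Shipment 2: 7→19
Shipment 4: 19→28
Sum = 3+7+19+28 = 57.
FIFO 65, SPT 54, EDD 57 → minimum 54.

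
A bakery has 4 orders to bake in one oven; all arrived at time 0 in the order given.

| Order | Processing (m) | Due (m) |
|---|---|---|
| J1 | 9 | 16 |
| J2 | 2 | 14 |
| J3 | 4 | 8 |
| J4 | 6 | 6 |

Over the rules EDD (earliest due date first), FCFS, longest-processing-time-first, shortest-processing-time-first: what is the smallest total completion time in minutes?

41

EDD (increasing due date): J4 J3 J2 J1.
J4: 0→6
J3: 6→10
J2: 10→12
J1: 12→21
Sum = 6+10+12+21 = 49.
FIFO (arrival order): J1 J2 J3 J4.
J1: 0→9
J2: 9→11
J3: 11→15
J4: 15→21
Sum = 9+11+15+21 = 56.
LPT (decreasing processing time): J1 J4 J3 J2.
J1: 0→9
J4: 9→15
J3: 15→19
J2: 19→21
Sum = 9+15+19+21 = 64.
SPT (increasing processing time): J2 J3 J4 J1.
J2: 0→2
J3: 2→6
J4: 6→12
J1: 12→21
Sum = 2+6+12+21 = 41.
EDD 49, FIFO 56, LPT 64, SPT 41 → minimum 41.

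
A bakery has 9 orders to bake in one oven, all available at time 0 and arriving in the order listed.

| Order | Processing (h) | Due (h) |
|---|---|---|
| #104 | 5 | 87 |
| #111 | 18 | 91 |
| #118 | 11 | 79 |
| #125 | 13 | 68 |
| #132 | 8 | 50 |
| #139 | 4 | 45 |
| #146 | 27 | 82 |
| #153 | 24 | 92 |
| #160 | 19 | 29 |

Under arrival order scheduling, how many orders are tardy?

FIFO (arrival order): #104 #111 #118 #125 #132 #139 #146 #153 #160.
#104: 0→5, due 87, tardiness 0
#111: 5→23, due 91, tardiness 0
#118: 23→34, due 79, tardiness 0
#125: 34→47, due 68, tardiness 0
#132: 47→55, due 50, tardiness 5
#139: 55→59, due 45, tardiness 14
#146: 59→86, due 82, tardiness 4
#153: 86→110, due 92, tardiness 18
#160: 110→129, due 29, tardiness 100
Late orders: 5.

5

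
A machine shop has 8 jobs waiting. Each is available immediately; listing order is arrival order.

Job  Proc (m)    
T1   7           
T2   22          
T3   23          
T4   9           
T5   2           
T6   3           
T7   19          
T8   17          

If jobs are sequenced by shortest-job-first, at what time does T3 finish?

102

SPT (increasing processing time): T5 T6 T1 T4 T8 T7 T2 T3.
T5: 0→2
T6: 2→5
T1: 5→12
T4: 12→21
T8: 21→38
T7: 38→57
T2: 57→79
T3: 79→102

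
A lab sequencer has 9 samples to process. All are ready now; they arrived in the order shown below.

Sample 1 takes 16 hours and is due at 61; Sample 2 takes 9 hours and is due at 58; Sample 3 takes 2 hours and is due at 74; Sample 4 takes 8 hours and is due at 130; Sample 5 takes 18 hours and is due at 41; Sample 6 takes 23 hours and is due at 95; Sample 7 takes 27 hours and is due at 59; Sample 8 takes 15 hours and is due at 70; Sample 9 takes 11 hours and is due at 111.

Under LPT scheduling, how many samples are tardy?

LPT (decreasing processing time): Sample 7 Sample 6 Sample 5 Sample 1 Sample 8 Sample 9 Sample 2 Sample 4 Sample 3.
Sample 7: 0→27, due 59, tardiness 0
Sample 6: 27→50, due 95, tardiness 0
Sample 5: 50→68, due 41, tardiness 27
Sample 1: 68→84, due 61, tardiness 23
Sample 8: 84→99, due 70, tardiness 29
Sample 9: 99→110, due 111, tardiness 0
Sample 2: 110→119, due 58, tardiness 61
Sample 4: 119→127, due 130, tardiness 0
Sample 3: 127→129, due 74, tardiness 55
Late samples: 5.

5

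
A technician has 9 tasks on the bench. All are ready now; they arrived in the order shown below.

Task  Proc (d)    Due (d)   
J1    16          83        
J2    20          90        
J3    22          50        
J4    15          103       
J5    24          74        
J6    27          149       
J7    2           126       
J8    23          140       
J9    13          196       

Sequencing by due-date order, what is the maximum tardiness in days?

0

EDD (increasing due date): J3 J5 J1 J2 J4 J7 J8 J6 J9.
J3: 0→22, due 50, tardiness 0
J5: 22→46, due 74, tardiness 0
J1: 46→62, due 83, tardiness 0
J2: 62→82, due 90, tardiness 0
J4: 82→97, due 103, tardiness 0
J7: 97→99, due 126, tardiness 0
J8: 99→122, due 140, tardiness 0
J6: 122→149, due 149, tardiness 0
J9: 149→162, due 196, tardiness 0
Maximum = 0.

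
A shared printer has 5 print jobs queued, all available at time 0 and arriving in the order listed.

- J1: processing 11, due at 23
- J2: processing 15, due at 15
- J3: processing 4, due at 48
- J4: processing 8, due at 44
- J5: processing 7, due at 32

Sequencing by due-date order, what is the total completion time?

EDD (increasing due date): J2 J1 J5 J4 J3.
J2: 0→15
J1: 15→26
J5: 26→33
J4: 33→41
J3: 41→45
Sum = 15+26+33+41+45 = 160.

160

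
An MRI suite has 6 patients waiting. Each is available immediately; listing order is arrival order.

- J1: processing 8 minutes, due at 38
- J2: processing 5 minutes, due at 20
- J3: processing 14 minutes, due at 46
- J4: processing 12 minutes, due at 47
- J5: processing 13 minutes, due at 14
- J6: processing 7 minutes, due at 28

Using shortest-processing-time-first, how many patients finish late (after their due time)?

SPT (increasing processing time): J2 J6 J1 J4 J5 J3.
J2: 0→5, due 20, tardiness 0
J6: 5→12, due 28, tardiness 0
J1: 12→20, due 38, tardiness 0
J4: 20→32, due 47, tardiness 0
J5: 32→45, due 14, tardiness 31
J3: 45→59, due 46, tardiness 13
Late patients: 2.

2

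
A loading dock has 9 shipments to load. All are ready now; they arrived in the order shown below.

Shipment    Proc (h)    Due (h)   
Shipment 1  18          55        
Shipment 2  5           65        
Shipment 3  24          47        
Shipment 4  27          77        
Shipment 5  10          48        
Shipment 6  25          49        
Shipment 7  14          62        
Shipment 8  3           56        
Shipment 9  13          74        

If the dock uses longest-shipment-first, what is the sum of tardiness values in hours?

LPT (decreasing processing time): Shipment 4 Shipment 6 Shipment 3 Shipment 1 Shipment 7 Shipment 9 Shipment 5 Shipment 2 Shipment 8.
Shipment 4: 0→27, due 77, tardiness 0
Shipment 6: 27→52, due 49, tardiness 3
Shipment 3: 52→76, due 47, tardiness 29
Shipment 1: 76→94, due 55, tardiness 39
Shipment 7: 94→108, due 62, tardiness 46
Shipment 9: 108→121, due 74, tardiness 47
Shipment 5: 121→131, due 48, tardiness 83
Shipment 2: 131→136, due 65, tardiness 71
Shipment 8: 136→139, due 56, tardiness 83
Sum = 0+3+29+39+46+47+83+71+83 = 401.

401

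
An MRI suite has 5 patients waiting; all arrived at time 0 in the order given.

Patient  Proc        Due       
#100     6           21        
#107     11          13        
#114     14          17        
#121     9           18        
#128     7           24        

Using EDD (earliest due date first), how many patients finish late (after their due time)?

EDD (increasing due date): #107 #114 #121 #100 #128.
#107: 0→11, due 13, tardiness 0
#114: 11→25, due 17, tardiness 8
#121: 25→34, due 18, tardiness 16
#100: 34→40, due 21, tardiness 19
#128: 40→47, due 24, tardiness 23
Late patients: 4.

4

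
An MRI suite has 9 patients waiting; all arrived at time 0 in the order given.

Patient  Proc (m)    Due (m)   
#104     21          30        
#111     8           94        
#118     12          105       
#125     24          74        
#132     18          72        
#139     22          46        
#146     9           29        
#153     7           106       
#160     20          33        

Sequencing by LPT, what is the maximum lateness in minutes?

LPT (decreasing processing time): #125 #139 #104 #160 #132 #118 #146 #111 #153.
#125: 0→24, due 74, lateness -50
#139: 24→46, due 46, lateness 0
#104: 46→67, due 30, lateness 37
#160: 67→87, due 33, lateness 54
#132: 87→105, due 72, lateness 33
#118: 105→117, due 105, lateness 12
#146: 117→126, due 29, lateness 97
#111: 126→134, due 94, lateness 40
#153: 134→141, due 106, lateness 35
Maximum = 97.

97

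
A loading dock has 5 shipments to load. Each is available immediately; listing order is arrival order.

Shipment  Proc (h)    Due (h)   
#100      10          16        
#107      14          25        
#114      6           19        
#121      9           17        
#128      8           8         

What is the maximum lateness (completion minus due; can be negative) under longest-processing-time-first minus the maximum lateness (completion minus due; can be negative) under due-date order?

11

LPT (decreasing processing time): #107 #100 #121 #128 #114.
#107: 0→14, due 25, lateness -11
#100: 14→24, due 16, lateness 8
#121: 24→33, due 17, lateness 16
#128: 33→41, due 8, lateness 33
#114: 41→47, due 19, lateness 28
Maximum = 33.
EDD (increasing due date): #128 #100 #121 #114 #107.
#128: 0→8, due 8, lateness 0
#100: 8→18, due 16, lateness 2
#121: 18→27, due 17, lateness 10
#114: 27→33, due 19, lateness 14
#107: 33→47, due 25, lateness 22
Maximum = 22.
Difference = 33 − 22 = 11.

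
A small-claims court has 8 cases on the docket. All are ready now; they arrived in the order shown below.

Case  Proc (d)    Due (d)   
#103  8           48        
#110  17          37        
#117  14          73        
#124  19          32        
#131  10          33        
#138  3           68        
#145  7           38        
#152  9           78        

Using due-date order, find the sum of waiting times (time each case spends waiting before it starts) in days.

EDD (increasing due date): #124 #131 #110 #145 #103 #138 #117 #152.
#124: waits 0, runs 0→19
#131: waits 19, runs 19→29
#110: waits 29, runs 29→46
#145: waits 46, runs 46→53
#103: waits 53, runs 53→61
#138: waits 61, runs 61→64
#117: waits 64, runs 64→78
#152: waits 78, runs 78→87
Sum = 0+19+29+46+53+61+64+78 = 350.

350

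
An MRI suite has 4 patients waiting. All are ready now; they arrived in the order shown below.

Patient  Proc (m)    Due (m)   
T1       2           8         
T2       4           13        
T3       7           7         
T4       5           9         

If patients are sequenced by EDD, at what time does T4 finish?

EDD (increasing due date): T3 T1 T4 T2.
T3: 0→7
T1: 7→9
T4: 9→14

14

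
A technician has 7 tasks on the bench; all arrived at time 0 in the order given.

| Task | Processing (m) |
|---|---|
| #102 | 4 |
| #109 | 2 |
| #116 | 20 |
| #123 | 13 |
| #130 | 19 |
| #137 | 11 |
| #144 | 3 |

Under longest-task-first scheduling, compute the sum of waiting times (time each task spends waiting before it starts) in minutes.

LPT (decreasing processing time): #116 #130 #123 #137 #102 #144 #109.
#116: waits 0, runs 0→20
#130: waits 20, runs 20→39
#123: waits 39, runs 39→52
#137: waits 52, runs 52→63
#102: waits 63, runs 63→67
#144: waits 67, runs 67→70
#109: waits 70, runs 70→72
Sum = 0+20+39+52+63+67+70 = 311.

311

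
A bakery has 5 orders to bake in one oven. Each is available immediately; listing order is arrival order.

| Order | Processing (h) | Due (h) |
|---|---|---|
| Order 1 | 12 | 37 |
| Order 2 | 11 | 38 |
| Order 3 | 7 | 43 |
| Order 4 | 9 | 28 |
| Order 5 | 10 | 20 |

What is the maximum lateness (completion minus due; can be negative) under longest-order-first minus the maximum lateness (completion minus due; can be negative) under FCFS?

-15

LPT (decreasing processing time): Order 1 Order 2 Order 5 Order 4 Order 3.
Order 1: 0→12, due 37, lateness -25
Order 2: 12→23, due 38, lateness -15
Order 5: 23→33, due 20, lateness 13
Order 4: 33→42, due 28, lateness 14
Order 3: 42→49, due 43, lateness 6
Maximum = 14.
FIFO (arrival order): Order 1 Order 2 Order 3 Order 4 Order 5.
Order 1: 0→12, due 37, lateness -25
Order 2: 12→23, due 38, lateness -15
Order 3: 23→30, due 43, lateness -13
Order 4: 30→39, due 28, lateness 11
Order 5: 39→49, due 20, lateness 29
Maximum = 29.
Difference = 14 − 29 = -15.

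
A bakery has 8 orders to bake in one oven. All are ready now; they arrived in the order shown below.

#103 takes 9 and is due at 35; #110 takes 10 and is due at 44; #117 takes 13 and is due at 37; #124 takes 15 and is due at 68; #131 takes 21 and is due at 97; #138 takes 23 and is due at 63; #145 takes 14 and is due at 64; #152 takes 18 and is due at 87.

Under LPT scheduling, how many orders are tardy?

LPT (decreasing processing time): #138 #131 #152 #124 #145 #117 #110 #103.
#138: 0→23, due 63, tardiness 0
#131: 23→44, due 97, tardiness 0
#152: 44→62, due 87, tardiness 0
#124: 62→77, due 68, tardiness 9
#145: 77→91, due 64, tardiness 27
#117: 91→104, due 37, tardiness 67
#110: 104→114, due 44, tardiness 70
#103: 114→123, due 35, tardiness 88
Late orders: 5.

5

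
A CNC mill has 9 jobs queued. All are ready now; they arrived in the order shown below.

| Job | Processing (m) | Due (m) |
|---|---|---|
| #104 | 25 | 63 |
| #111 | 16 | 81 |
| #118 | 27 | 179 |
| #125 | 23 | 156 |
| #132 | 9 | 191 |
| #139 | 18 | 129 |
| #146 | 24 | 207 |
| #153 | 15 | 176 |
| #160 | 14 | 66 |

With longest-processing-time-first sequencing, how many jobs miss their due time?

2

LPT (decreasing processing time): #118 #104 #146 #125 #139 #111 #153 #160 #132.
#118: 0→27, due 179, tardiness 0
#104: 27→52, due 63, tardiness 0
#146: 52→76, due 207, tardiness 0
#125: 76→99, due 156, tardiness 0
#139: 99→117, due 129, tardiness 0
#111: 117→133, due 81, tardiness 52
#153: 133→148, due 176, tardiness 0
#160: 148→162, due 66, tardiness 96
#132: 162→171, due 191, tardiness 0
Late jobs: 2.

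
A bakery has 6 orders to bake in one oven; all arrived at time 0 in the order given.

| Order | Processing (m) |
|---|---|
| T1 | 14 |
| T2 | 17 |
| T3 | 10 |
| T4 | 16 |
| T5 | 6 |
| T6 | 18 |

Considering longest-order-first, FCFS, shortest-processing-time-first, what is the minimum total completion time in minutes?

LPT (decreasing processing time): T6 T2 T4 T1 T3 T5.
T6: 0→18
T2: 18→35
T4: 35→51
T1: 51→65
T3: 65→75
T5: 75→81
Sum = 18+35+51+65+75+81 = 325.
FIFO (arrival order): T1 T2 T3 T4 T5 T6.
T1: 0→14
T2: 14→31
T3: 31→41
T4: 41→57
T5: 57→63
T6: 63→81
Sum = 14+31+41+57+63+81 = 287.
SPT (increasing processing time): T5 T3 T1 T4 T2 T6.
T5: 0→6
T3: 6→16
T1: 16→30
T4: 30→46
T2: 46→63
T6: 63→81
Sum = 6+16+30+46+63+81 = 242.
LPT 325, FIFO 287, SPT 242 → minimum 242.

242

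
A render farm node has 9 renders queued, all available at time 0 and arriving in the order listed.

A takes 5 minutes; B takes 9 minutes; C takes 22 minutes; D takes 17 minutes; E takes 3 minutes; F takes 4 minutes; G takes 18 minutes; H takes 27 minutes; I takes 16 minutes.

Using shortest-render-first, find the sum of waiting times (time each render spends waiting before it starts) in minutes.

SPT (increasing processing time): E F A B I D G C H.
E: waits 0, runs 0→3
F: waits 3, runs 3→7
A: waits 7, runs 7→12
B: waits 12, runs 12→21
I: waits 21, runs 21→37
D: waits 37, runs 37→54
G: waits 54, runs 54→72
C: waits 72, runs 72→94
H: waits 94, runs 94→121
Sum = 0+3+7+12+21+37+54+72+94 = 300.

300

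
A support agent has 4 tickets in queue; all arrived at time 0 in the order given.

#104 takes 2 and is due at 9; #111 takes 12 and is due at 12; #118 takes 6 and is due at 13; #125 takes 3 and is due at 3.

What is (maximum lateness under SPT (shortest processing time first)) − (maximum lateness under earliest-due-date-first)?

1

SPT (increasing processing time): #104 #125 #118 #111.
#104: 0→2, due 9, lateness -7
#125: 2→5, due 3, lateness 2
#118: 5→11, due 13, lateness -2
#111: 11→23, due 12, lateness 11
Maximum = 11.
EDD (increasing due date): #125 #104 #111 #118.
#125: 0→3, due 3, lateness 0
#104: 3→5, due 9, lateness -4
#111: 5→17, due 12, lateness 5
#118: 17→23, due 13, lateness 10
Maximum = 10.
Difference = 11 − 10 = 1.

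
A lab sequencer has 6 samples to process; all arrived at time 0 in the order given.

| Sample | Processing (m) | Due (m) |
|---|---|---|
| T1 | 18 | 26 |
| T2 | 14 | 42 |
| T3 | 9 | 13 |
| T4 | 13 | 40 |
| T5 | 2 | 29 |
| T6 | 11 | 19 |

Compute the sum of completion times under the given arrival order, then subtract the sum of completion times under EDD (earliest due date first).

FIFO (arrival order): T1 T2 T3 T4 T5 T6.
T1: 0→18
T2: 18→32
T3: 32→41
T4: 41→54
T5: 54→56
T6: 56→67
Sum = 18+32+41+54+56+67 = 268.
EDD (increasing due date): T3 T6 T1 T5 T4 T2.
T3: 0→9
T6: 9→20
T1: 20→38
T5: 38→40
T4: 40→53
T2: 53→67
Sum = 9+20+38+40+53+67 = 227.
Difference = 268 − 227 = 41.

41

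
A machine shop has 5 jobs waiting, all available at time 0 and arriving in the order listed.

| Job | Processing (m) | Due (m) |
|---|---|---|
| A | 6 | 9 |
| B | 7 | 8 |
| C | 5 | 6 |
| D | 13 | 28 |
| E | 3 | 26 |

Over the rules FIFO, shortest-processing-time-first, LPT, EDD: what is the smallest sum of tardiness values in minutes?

FIFO (arrival order): A B C D E.
A: 0→6, due 9, tardiness 0
B: 6→13, due 8, tardiness 5
C: 13→18, due 6, tardiness 12
D: 18→31, due 28, tardiness 3
E: 31→34, due 26, tardiness 8
Sum = 0+5+12+3+8 = 28.
SPT (increasing processing time): E C A B D.
E: 0→3, due 26, tardiness 0
C: 3→8, due 6, tardiness 2
A: 8→14, due 9, tardiness 5
B: 14→21, due 8, tardiness 13
D: 21→34, due 28, tardiness 6
Sum = 0+2+5+13+6 = 26.
LPT (decreasing processing time): D B A C E.
D: 0→13, due 28, tardiness 0
B: 13→20, due 8, tardiness 12
A: 20→26, due 9, tardiness 17
C: 26→31, due 6, tardiness 25
E: 31→34, due 26, tardiness 8
Sum = 0+12+17+25+8 = 62.
EDD (increasing due date): C B A E D.
C: 0→5, due 6, tardiness 0
B: 5→12, due 8, tardiness 4
A: 12→18, due 9, tardiness 9
E: 18→21, due 26, tardiness 0
D: 21→34, due 28, tardiness 6
Sum = 0+4+9+0+6 = 19.
FIFO 28, SPT 26, LPT 62, EDD 19 → minimum 19.

19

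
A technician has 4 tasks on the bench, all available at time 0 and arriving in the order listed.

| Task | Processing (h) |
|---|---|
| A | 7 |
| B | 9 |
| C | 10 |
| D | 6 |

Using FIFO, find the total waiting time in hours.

FIFO (arrival order): A B C D.
A: waits 0, runs 0→7
B: waits 7, runs 7→16
C: waits 16, runs 16→26
D: waits 26, runs 26→32
Sum = 0+7+16+26 = 49.

49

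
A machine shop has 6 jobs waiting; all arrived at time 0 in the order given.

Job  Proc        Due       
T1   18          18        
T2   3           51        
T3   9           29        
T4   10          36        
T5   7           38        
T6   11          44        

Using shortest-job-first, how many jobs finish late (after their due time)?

SPT (increasing processing time): T2 T5 T3 T4 T6 T1.
T2: 0→3, due 51, tardiness 0
T5: 3→10, due 38, tardiness 0
T3: 10→19, due 29, tardiness 0
T4: 19→29, due 36, tardiness 0
T6: 29→40, due 44, tardiness 0
T1: 40→58, due 18, tardiness 40
Late jobs: 1.

1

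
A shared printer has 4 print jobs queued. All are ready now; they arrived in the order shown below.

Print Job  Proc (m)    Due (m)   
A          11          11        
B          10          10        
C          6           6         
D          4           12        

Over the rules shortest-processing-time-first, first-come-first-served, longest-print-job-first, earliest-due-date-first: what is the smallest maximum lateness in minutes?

SPT (increasing processing time): D C B A.
D: 0→4, due 12, lateness -8
C: 4→10, due 6, lateness 4
B: 10→20, due 10, lateness 10
A: 20→31, due 11, lateness 20
Maximum = 20.
FIFO (arrival order): A B C D.
A: 0→11, due 11, lateness 0
B: 11→21, due 10, lateness 11
C: 21→27, due 6, lateness 21
D: 27→31, due 12, lateness 19
Maximum = 21.
LPT (decreasing processing time): A B C D.
A: 0→11, due 11, lateness 0
B: 11→21, due 10, lateness 11
C: 21→27, due 6, lateness 21
D: 27→31, due 12, lateness 19
Maximum = 21.
EDD (increasing due date): C B A D.
C: 0→6, due 6, lateness 0
B: 6→16, due 10, lateness 6
A: 16→27, due 11, lateness 16
D: 27→31, due 12, lateness 19
Maximum = 19.
SPT 20, FIFO 21, LPT 21, EDD 19 → minimum 19.

19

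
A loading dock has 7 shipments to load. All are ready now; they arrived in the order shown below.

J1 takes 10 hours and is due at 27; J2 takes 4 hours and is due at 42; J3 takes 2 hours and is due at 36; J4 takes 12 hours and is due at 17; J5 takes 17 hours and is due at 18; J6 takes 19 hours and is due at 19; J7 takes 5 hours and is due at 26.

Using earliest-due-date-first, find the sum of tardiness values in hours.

159

EDD (increasing due date): J4 J5 J6 J7 J1 J3 J2.
J4: 0→12, due 17, tardiness 0
J5: 12→29, due 18, tardiness 11
J6: 29→48, due 19, tardiness 29
J7: 48→53, due 26, tardiness 27
J1: 53→63, due 27, tardiness 36
J3: 63→65, due 36, tardiness 29
J2: 65→69, due 42, tardiness 27
Sum = 0+11+29+27+36+29+27 = 159.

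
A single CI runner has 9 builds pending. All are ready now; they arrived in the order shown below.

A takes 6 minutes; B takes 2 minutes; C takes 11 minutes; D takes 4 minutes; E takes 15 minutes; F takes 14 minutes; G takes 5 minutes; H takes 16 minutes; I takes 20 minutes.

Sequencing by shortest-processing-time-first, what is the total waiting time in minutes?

236

SPT (increasing processing time): B D G A C F E H I.
B: waits 0, runs 0→2
D: waits 2, runs 2→6
G: waits 6, runs 6→11
A: waits 11, runs 11→17
C: waits 17, runs 17→28
F: waits 28, runs 28→42
E: waits 42, runs 42→57
H: waits 57, runs 57→73
I: waits 73, runs 73→93
Sum = 0+2+6+11+17+28+42+57+73 = 236.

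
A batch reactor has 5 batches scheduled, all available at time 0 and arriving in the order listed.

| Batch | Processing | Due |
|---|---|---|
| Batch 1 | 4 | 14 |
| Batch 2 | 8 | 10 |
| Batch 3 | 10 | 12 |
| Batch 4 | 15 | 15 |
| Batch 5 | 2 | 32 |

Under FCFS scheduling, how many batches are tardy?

FIFO (arrival order): Batch 1 Batch 2 Batch 3 Batch 4 Batch 5.
Batch 1: 0→4, due 14, tardiness 0
Batch 2: 4→12, due 10, tardiness 2
Batch 3: 12→22, due 12, tardiness 10
Batch 4: 22→37, due 15, tardiness 22
Batch 5: 37→39, due 32, tardiness 7
Late batches: 4.

4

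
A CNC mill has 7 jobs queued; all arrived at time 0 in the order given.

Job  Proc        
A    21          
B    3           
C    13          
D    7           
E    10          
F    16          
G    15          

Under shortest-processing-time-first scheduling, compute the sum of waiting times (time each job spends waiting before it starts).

SPT (increasing processing time): B D E C G F A.
B: waits 0, runs 0→3
D: waits 3, runs 3→10
E: waits 10, runs 10→20
C: waits 20, runs 20→33
G: waits 33, runs 33→48
F: waits 48, runs 48→64
A: waits 64, runs 64→85
Sum = 0+3+10+20+33+48+64 = 178.

178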